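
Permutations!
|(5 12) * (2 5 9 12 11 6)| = 4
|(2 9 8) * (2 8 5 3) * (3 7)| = 5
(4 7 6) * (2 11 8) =(2 11 8)(4 7 6) =[0, 1, 11, 3, 7, 5, 4, 6, 2, 9, 10, 8]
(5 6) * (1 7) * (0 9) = (0 9)(1 7)(5 6) = [9, 7, 2, 3, 4, 6, 5, 1, 8, 0]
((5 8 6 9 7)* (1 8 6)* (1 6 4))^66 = [0, 9, 2, 3, 6, 8, 5, 1, 7, 4] = (1 9 4 6 5 8 7)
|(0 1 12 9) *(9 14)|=|(0 1 12 14 9)|=5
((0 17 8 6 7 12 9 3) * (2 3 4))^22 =(0 8 7 9 2)(3 17 6 12 4) =[8, 1, 0, 17, 3, 5, 12, 9, 7, 2, 10, 11, 4, 13, 14, 15, 16, 6]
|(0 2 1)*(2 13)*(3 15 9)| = |(0 13 2 1)(3 15 9)| = 12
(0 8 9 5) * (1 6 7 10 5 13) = (0 8 9 13 1 6 7 10 5) = [8, 6, 2, 3, 4, 0, 7, 10, 9, 13, 5, 11, 12, 1]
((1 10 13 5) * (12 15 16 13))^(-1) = [0, 5, 2, 3, 4, 13, 6, 7, 8, 9, 1, 11, 10, 16, 14, 12, 15] = (1 5 13 16 15 12 10)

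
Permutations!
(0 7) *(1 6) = [7, 6, 2, 3, 4, 5, 1, 0] = (0 7)(1 6)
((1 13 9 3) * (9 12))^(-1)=(1 3 9 12 13)=[0, 3, 2, 9, 4, 5, 6, 7, 8, 12, 10, 11, 13, 1]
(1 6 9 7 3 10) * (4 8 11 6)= (1 4 8 11 6 9 7 3 10)= [0, 4, 2, 10, 8, 5, 9, 3, 11, 7, 1, 6]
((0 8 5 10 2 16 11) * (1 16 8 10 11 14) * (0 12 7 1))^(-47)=(0 1 11 2 14 7 5 10 16 12 8)=[1, 11, 14, 3, 4, 10, 6, 5, 0, 9, 16, 2, 8, 13, 7, 15, 12]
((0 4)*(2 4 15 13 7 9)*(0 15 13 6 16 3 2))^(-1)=(0 9 7 13)(2 3 16 6 15 4)=[9, 1, 3, 16, 2, 5, 15, 13, 8, 7, 10, 11, 12, 0, 14, 4, 6]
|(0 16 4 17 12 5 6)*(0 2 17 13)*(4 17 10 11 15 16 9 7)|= 45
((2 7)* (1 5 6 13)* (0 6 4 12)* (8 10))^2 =(0 13 5 12 6 1 4) =[13, 4, 2, 3, 0, 12, 1, 7, 8, 9, 10, 11, 6, 5]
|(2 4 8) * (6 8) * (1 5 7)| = 12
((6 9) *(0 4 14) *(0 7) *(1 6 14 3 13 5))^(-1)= (0 7 14 9 6 1 5 13 3 4)= [7, 5, 2, 4, 0, 13, 1, 14, 8, 6, 10, 11, 12, 3, 9]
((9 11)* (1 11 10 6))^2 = [0, 9, 2, 3, 4, 5, 11, 7, 8, 6, 1, 10] = (1 9 6 11 10)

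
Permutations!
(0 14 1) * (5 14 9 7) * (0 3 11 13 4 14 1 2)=(0 9 7 5 1 3 11 13 4 14 2)=[9, 3, 0, 11, 14, 1, 6, 5, 8, 7, 10, 13, 12, 4, 2]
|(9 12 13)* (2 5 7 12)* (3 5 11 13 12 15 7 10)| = 12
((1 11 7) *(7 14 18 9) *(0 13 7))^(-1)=[9, 7, 2, 3, 4, 5, 6, 13, 8, 18, 10, 1, 12, 0, 11, 15, 16, 17, 14]=(0 9 18 14 11 1 7 13)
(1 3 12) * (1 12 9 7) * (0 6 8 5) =(12)(0 6 8 5)(1 3 9 7) =[6, 3, 2, 9, 4, 0, 8, 1, 5, 7, 10, 11, 12]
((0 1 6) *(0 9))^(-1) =(0 9 6 1) =[9, 0, 2, 3, 4, 5, 1, 7, 8, 6]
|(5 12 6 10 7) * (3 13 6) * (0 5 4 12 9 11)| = 28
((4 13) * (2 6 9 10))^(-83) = (2 6 9 10)(4 13) = [0, 1, 6, 3, 13, 5, 9, 7, 8, 10, 2, 11, 12, 4]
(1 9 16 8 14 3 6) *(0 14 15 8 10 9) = (0 14 3 6 1)(8 15)(9 16 10) = [14, 0, 2, 6, 4, 5, 1, 7, 15, 16, 9, 11, 12, 13, 3, 8, 10]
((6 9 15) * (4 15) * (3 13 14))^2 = (3 14 13)(4 6)(9 15) = [0, 1, 2, 14, 6, 5, 4, 7, 8, 15, 10, 11, 12, 3, 13, 9]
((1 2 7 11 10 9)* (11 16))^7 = (16) = [0, 1, 2, 3, 4, 5, 6, 7, 8, 9, 10, 11, 12, 13, 14, 15, 16]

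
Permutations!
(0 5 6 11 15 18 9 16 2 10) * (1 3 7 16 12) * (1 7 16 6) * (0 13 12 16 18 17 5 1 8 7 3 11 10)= (0 1 11 15 17 5 8 7 6 10 13 12 3 18 9 16 2)= [1, 11, 0, 18, 4, 8, 10, 6, 7, 16, 13, 15, 3, 12, 14, 17, 2, 5, 9]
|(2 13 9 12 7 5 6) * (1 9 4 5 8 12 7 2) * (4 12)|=|(1 9 7 8 4 5 6)(2 13 12)|=21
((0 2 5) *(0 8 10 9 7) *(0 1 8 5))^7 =(0 2)(1 10 7 8 9) =[2, 10, 0, 3, 4, 5, 6, 8, 9, 1, 7]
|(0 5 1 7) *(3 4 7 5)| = 4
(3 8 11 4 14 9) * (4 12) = (3 8 11 12 4 14 9) = [0, 1, 2, 8, 14, 5, 6, 7, 11, 3, 10, 12, 4, 13, 9]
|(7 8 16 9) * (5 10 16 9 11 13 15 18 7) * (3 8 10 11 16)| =|(3 8 9 5 11 13 15 18 7 10)| =10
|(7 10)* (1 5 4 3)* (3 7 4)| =3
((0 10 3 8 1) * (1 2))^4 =(0 2 3)(1 8 10) =[2, 8, 3, 0, 4, 5, 6, 7, 10, 9, 1]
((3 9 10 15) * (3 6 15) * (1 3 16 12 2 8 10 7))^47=[0, 7, 10, 1, 4, 5, 15, 9, 16, 3, 12, 11, 8, 13, 14, 6, 2]=(1 7 9 3)(2 10 12 8 16)(6 15)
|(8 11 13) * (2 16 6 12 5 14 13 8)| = 14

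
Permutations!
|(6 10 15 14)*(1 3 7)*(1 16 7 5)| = |(1 3 5)(6 10 15 14)(7 16)| = 12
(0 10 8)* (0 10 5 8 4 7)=(0 5 8 10 4 7)=[5, 1, 2, 3, 7, 8, 6, 0, 10, 9, 4]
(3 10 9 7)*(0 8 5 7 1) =[8, 0, 2, 10, 4, 7, 6, 3, 5, 1, 9] =(0 8 5 7 3 10 9 1)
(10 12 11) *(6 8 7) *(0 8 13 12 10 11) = (0 8 7 6 13 12) = [8, 1, 2, 3, 4, 5, 13, 6, 7, 9, 10, 11, 0, 12]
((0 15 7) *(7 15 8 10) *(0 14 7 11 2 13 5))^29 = (15)(0 8 10 11 2 13 5)(7 14) = [8, 1, 13, 3, 4, 0, 6, 14, 10, 9, 11, 2, 12, 5, 7, 15]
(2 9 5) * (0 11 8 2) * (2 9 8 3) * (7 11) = (0 7 11 3 2 8 9 5) = [7, 1, 8, 2, 4, 0, 6, 11, 9, 5, 10, 3]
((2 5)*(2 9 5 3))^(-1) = [0, 1, 3, 2, 4, 9, 6, 7, 8, 5] = (2 3)(5 9)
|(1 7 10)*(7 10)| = |(1 10)| = 2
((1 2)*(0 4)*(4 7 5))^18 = (0 5)(4 7) = [5, 1, 2, 3, 7, 0, 6, 4]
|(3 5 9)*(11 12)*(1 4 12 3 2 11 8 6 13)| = 30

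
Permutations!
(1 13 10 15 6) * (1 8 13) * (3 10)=[0, 1, 2, 10, 4, 5, 8, 7, 13, 9, 15, 11, 12, 3, 14, 6]=(3 10 15 6 8 13)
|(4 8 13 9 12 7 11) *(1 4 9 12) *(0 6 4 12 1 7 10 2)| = 9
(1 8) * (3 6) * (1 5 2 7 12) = (1 8 5 2 7 12)(3 6) = [0, 8, 7, 6, 4, 2, 3, 12, 5, 9, 10, 11, 1]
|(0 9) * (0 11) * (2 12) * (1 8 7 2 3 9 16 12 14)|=|(0 16 12 3 9 11)(1 8 7 2 14)|=30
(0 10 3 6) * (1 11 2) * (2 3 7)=(0 10 7 2 1 11 3 6)=[10, 11, 1, 6, 4, 5, 0, 2, 8, 9, 7, 3]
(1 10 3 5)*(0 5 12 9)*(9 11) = (0 5 1 10 3 12 11 9) = [5, 10, 2, 12, 4, 1, 6, 7, 8, 0, 3, 9, 11]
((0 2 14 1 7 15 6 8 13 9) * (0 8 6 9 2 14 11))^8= (0 2 8 15 1)(7 14 11 13 9)= [2, 0, 8, 3, 4, 5, 6, 14, 15, 7, 10, 13, 12, 9, 11, 1]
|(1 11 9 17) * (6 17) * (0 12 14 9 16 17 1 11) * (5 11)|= 12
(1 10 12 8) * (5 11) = [0, 10, 2, 3, 4, 11, 6, 7, 1, 9, 12, 5, 8] = (1 10 12 8)(5 11)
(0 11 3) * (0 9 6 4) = [11, 1, 2, 9, 0, 5, 4, 7, 8, 6, 10, 3] = (0 11 3 9 6 4)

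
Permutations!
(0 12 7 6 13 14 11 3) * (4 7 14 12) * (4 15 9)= [15, 1, 2, 0, 7, 5, 13, 6, 8, 4, 10, 3, 14, 12, 11, 9]= (0 15 9 4 7 6 13 12 14 11 3)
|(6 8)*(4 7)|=2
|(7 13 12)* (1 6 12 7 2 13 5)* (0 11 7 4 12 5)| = 12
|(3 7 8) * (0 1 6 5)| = |(0 1 6 5)(3 7 8)| = 12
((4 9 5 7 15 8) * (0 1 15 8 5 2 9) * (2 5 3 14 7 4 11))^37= [1, 15, 9, 14, 0, 4, 6, 8, 11, 5, 10, 2, 12, 13, 7, 3]= (0 1 15 3 14 7 8 11 2 9 5 4)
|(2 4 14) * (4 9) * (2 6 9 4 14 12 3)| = 12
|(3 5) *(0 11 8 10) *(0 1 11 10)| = |(0 10 1 11 8)(3 5)| = 10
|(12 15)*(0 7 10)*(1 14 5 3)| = |(0 7 10)(1 14 5 3)(12 15)| = 12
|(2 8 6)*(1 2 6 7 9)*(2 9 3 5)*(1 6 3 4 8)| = 6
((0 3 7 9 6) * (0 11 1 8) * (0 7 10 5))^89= (0 3 10 5)(1 11 6 9 7 8)= [3, 11, 2, 10, 4, 0, 9, 8, 1, 7, 5, 6]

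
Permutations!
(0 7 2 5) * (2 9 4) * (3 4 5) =(0 7 9 5)(2 3 4) =[7, 1, 3, 4, 2, 0, 6, 9, 8, 5]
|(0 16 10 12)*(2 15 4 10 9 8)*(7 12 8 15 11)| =11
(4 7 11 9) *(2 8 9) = (2 8 9 4 7 11) = [0, 1, 8, 3, 7, 5, 6, 11, 9, 4, 10, 2]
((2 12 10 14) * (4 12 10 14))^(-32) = (2 12 10 14 4) = [0, 1, 12, 3, 2, 5, 6, 7, 8, 9, 14, 11, 10, 13, 4]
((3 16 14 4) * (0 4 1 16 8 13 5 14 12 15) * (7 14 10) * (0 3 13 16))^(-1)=(0 1 14 7 10 5 13 4)(3 15 12 16 8)=[1, 14, 2, 15, 0, 13, 6, 10, 3, 9, 5, 11, 16, 4, 7, 12, 8]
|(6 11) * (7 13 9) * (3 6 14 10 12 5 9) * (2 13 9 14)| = 20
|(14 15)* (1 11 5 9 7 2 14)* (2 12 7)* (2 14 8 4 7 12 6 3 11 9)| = 8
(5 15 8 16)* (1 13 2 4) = [0, 13, 4, 3, 1, 15, 6, 7, 16, 9, 10, 11, 12, 2, 14, 8, 5] = (1 13 2 4)(5 15 8 16)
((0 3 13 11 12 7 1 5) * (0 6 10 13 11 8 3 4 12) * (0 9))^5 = (0 5 3 12 10 9 1 8 4 6 11 7 13) = [5, 8, 2, 12, 6, 3, 11, 13, 4, 1, 9, 7, 10, 0]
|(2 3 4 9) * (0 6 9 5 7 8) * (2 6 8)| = |(0 8)(2 3 4 5 7)(6 9)| = 10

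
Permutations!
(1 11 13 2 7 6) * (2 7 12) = (1 11 13 7 6)(2 12) = [0, 11, 12, 3, 4, 5, 1, 6, 8, 9, 10, 13, 2, 7]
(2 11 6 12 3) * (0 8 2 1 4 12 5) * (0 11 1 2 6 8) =(1 4 12 3 2)(5 11 8 6) =[0, 4, 1, 2, 12, 11, 5, 7, 6, 9, 10, 8, 3]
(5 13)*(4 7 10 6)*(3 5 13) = (13)(3 5)(4 7 10 6) = [0, 1, 2, 5, 7, 3, 4, 10, 8, 9, 6, 11, 12, 13]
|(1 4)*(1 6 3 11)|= 5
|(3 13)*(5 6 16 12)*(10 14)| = |(3 13)(5 6 16 12)(10 14)| = 4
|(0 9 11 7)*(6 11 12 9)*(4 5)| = 4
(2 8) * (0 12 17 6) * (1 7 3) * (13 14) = (0 12 17 6)(1 7 3)(2 8)(13 14) = [12, 7, 8, 1, 4, 5, 0, 3, 2, 9, 10, 11, 17, 14, 13, 15, 16, 6]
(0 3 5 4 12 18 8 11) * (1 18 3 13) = (0 13 1 18 8 11)(3 5 4 12) = [13, 18, 2, 5, 12, 4, 6, 7, 11, 9, 10, 0, 3, 1, 14, 15, 16, 17, 8]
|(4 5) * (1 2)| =|(1 2)(4 5)| =2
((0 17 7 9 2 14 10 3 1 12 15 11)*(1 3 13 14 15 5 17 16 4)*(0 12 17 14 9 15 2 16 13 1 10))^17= (0 16 1 15 5 13 4 17 11 14 9 10 7 12)= [16, 15, 2, 3, 17, 13, 6, 12, 8, 10, 7, 14, 0, 4, 9, 5, 1, 11]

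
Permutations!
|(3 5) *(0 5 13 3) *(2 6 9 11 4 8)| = |(0 5)(2 6 9 11 4 8)(3 13)| = 6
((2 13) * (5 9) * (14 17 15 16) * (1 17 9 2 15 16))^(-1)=(1 15 13 2 5 9 14 16 17)=[0, 15, 5, 3, 4, 9, 6, 7, 8, 14, 10, 11, 12, 2, 16, 13, 17, 1]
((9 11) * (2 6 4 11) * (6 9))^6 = (11) = [0, 1, 2, 3, 4, 5, 6, 7, 8, 9, 10, 11]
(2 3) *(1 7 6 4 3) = (1 7 6 4 3 2) = [0, 7, 1, 2, 3, 5, 4, 6]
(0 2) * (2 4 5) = (0 4 5 2) = [4, 1, 0, 3, 5, 2]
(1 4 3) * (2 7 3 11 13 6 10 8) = (1 4 11 13 6 10 8 2 7 3) = [0, 4, 7, 1, 11, 5, 10, 3, 2, 9, 8, 13, 12, 6]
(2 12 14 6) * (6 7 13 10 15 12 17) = [0, 1, 17, 3, 4, 5, 2, 13, 8, 9, 15, 11, 14, 10, 7, 12, 16, 6] = (2 17 6)(7 13 10 15 12 14)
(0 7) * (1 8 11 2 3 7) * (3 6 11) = (0 1 8 3 7)(2 6 11) = [1, 8, 6, 7, 4, 5, 11, 0, 3, 9, 10, 2]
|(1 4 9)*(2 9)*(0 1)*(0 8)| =|(0 1 4 2 9 8)| =6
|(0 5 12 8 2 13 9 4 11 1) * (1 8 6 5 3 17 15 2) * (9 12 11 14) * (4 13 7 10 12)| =52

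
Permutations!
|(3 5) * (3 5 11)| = 2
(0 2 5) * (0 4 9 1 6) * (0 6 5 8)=(0 2 8)(1 5 4 9)=[2, 5, 8, 3, 9, 4, 6, 7, 0, 1]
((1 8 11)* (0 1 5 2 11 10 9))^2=(0 8 9 1 10)(2 5 11)=[8, 10, 5, 3, 4, 11, 6, 7, 9, 1, 0, 2]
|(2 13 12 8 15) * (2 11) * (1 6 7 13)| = 9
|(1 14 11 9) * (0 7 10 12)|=|(0 7 10 12)(1 14 11 9)|=4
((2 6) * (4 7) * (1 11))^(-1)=[0, 11, 6, 3, 7, 5, 2, 4, 8, 9, 10, 1]=(1 11)(2 6)(4 7)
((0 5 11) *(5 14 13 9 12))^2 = (0 13 12 11 14 9 5) = [13, 1, 2, 3, 4, 0, 6, 7, 8, 5, 10, 14, 11, 12, 9]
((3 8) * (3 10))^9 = (10) = [0, 1, 2, 3, 4, 5, 6, 7, 8, 9, 10]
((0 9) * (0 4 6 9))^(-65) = (4 6 9) = [0, 1, 2, 3, 6, 5, 9, 7, 8, 4]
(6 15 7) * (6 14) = [0, 1, 2, 3, 4, 5, 15, 14, 8, 9, 10, 11, 12, 13, 6, 7] = (6 15 7 14)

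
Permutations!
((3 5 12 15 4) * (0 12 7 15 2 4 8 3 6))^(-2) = [4, 1, 0, 15, 12, 8, 2, 3, 7, 9, 10, 11, 6, 13, 14, 5] = (0 4 12 6 2)(3 15 5 8 7)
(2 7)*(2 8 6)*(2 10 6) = (2 7 8)(6 10) = [0, 1, 7, 3, 4, 5, 10, 8, 2, 9, 6]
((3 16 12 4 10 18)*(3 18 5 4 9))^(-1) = (18)(3 9 12 16)(4 5 10) = [0, 1, 2, 9, 5, 10, 6, 7, 8, 12, 4, 11, 16, 13, 14, 15, 3, 17, 18]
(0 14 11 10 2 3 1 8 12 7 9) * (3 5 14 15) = (0 15 3 1 8 12 7 9)(2 5 14 11 10) = [15, 8, 5, 1, 4, 14, 6, 9, 12, 0, 2, 10, 7, 13, 11, 3]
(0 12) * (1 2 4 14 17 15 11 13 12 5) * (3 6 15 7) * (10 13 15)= (0 5 1 2 4 14 17 7 3 6 10 13 12)(11 15)= [5, 2, 4, 6, 14, 1, 10, 3, 8, 9, 13, 15, 0, 12, 17, 11, 16, 7]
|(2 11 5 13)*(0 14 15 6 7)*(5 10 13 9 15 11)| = |(0 14 11 10 13 2 5 9 15 6 7)| = 11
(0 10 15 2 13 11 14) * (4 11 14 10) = (0 4 11 10 15 2 13 14) = [4, 1, 13, 3, 11, 5, 6, 7, 8, 9, 15, 10, 12, 14, 0, 2]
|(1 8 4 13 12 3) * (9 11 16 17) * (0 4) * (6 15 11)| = 42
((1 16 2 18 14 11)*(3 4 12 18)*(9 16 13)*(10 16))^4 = [0, 16, 18, 14, 11, 5, 6, 7, 8, 3, 4, 10, 1, 2, 9, 15, 12, 17, 13] = (1 16 12)(2 18 13)(3 14 9)(4 11 10)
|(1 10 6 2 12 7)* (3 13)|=|(1 10 6 2 12 7)(3 13)|=6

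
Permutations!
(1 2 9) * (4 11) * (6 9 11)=[0, 2, 11, 3, 6, 5, 9, 7, 8, 1, 10, 4]=(1 2 11 4 6 9)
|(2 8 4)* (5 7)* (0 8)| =|(0 8 4 2)(5 7)| =4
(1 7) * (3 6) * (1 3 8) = (1 7 3 6 8) = [0, 7, 2, 6, 4, 5, 8, 3, 1]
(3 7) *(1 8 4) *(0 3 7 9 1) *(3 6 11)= (0 6 11 3 9 1 8 4)= [6, 8, 2, 9, 0, 5, 11, 7, 4, 1, 10, 3]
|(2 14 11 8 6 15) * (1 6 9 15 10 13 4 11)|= 11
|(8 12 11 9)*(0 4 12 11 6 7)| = 15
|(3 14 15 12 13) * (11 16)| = 10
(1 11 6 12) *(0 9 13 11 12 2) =(0 9 13 11 6 2)(1 12) =[9, 12, 0, 3, 4, 5, 2, 7, 8, 13, 10, 6, 1, 11]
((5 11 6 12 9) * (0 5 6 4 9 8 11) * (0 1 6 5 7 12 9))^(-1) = (0 4 11 8 12 7)(1 5 9 6) = [4, 5, 2, 3, 11, 9, 1, 0, 12, 6, 10, 8, 7]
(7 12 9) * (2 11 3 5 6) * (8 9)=(2 11 3 5 6)(7 12 8 9)=[0, 1, 11, 5, 4, 6, 2, 12, 9, 7, 10, 3, 8]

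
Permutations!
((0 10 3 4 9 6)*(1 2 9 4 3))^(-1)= (0 6 9 2 1 10)= [6, 10, 1, 3, 4, 5, 9, 7, 8, 2, 0]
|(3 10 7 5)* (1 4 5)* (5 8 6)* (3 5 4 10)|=|(1 10 7)(4 8 6)|=3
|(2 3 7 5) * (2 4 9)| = 6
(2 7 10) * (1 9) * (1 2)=(1 9 2 7 10)=[0, 9, 7, 3, 4, 5, 6, 10, 8, 2, 1]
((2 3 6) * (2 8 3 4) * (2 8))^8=(2 3 4 6 8)=[0, 1, 3, 4, 6, 5, 8, 7, 2]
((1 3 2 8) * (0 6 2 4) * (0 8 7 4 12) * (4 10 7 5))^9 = [0, 1, 2, 3, 4, 5, 6, 10, 8, 9, 7, 11, 12] = (12)(7 10)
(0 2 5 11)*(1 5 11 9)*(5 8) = (0 2 11)(1 8 5 9) = [2, 8, 11, 3, 4, 9, 6, 7, 5, 1, 10, 0]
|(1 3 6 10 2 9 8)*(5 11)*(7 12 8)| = |(1 3 6 10 2 9 7 12 8)(5 11)| = 18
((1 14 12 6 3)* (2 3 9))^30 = [0, 12, 1, 14, 4, 5, 2, 7, 8, 3, 10, 11, 9, 13, 6] = (1 12 9 3 14 6 2)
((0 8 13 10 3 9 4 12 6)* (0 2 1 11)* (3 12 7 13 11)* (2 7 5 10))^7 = (0 8 11)(1 6 4 2 12 9 13 10 3 7 5) = [8, 6, 12, 7, 2, 1, 4, 5, 11, 13, 3, 0, 9, 10]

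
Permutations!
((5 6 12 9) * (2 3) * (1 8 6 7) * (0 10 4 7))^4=(0 1 9 4 6)(5 7 12 10 8)=[1, 9, 2, 3, 6, 7, 0, 12, 5, 4, 8, 11, 10]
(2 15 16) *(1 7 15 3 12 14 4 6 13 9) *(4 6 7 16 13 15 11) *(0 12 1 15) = [12, 16, 3, 1, 7, 5, 0, 11, 8, 15, 10, 4, 14, 9, 6, 13, 2] = (0 12 14 6)(1 16 2 3)(4 7 11)(9 15 13)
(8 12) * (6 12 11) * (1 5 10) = (1 5 10)(6 12 8 11) = [0, 5, 2, 3, 4, 10, 12, 7, 11, 9, 1, 6, 8]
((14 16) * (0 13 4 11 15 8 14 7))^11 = (0 4 15 14 7 13 11 8 16) = [4, 1, 2, 3, 15, 5, 6, 13, 16, 9, 10, 8, 12, 11, 7, 14, 0]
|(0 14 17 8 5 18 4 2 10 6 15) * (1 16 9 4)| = 14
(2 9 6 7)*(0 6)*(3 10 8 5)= (0 6 7 2 9)(3 10 8 5)= [6, 1, 9, 10, 4, 3, 7, 2, 5, 0, 8]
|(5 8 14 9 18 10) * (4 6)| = 6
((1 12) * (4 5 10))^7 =(1 12)(4 5 10) =[0, 12, 2, 3, 5, 10, 6, 7, 8, 9, 4, 11, 1]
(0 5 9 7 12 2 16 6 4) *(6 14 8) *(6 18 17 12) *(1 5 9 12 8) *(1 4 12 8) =(0 9 7 6 12 2 16 14 4)(1 5 8 18 17) =[9, 5, 16, 3, 0, 8, 12, 6, 18, 7, 10, 11, 2, 13, 4, 15, 14, 1, 17]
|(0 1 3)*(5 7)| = 6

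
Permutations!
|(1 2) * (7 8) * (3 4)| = |(1 2)(3 4)(7 8)| = 2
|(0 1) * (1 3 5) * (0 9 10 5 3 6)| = |(0 6)(1 9 10 5)| = 4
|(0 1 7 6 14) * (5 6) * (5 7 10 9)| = |(0 1 10 9 5 6 14)| = 7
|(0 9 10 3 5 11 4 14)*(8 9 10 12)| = 21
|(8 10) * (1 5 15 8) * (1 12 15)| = 4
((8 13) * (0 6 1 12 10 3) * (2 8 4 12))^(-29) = [6, 2, 8, 0, 12, 5, 1, 7, 13, 9, 3, 11, 10, 4] = (0 6 1 2 8 13 4 12 10 3)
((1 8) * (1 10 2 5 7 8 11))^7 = (1 11)(2 7 10 5 8) = [0, 11, 7, 3, 4, 8, 6, 10, 2, 9, 5, 1]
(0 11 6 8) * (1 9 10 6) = (0 11 1 9 10 6 8) = [11, 9, 2, 3, 4, 5, 8, 7, 0, 10, 6, 1]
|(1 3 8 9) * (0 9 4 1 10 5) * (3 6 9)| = |(0 3 8 4 1 6 9 10 5)| = 9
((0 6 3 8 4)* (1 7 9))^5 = (1 9 7) = [0, 9, 2, 3, 4, 5, 6, 1, 8, 7]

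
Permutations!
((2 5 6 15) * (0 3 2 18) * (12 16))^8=(0 3 2 5 6 15 18)=[3, 1, 5, 2, 4, 6, 15, 7, 8, 9, 10, 11, 12, 13, 14, 18, 16, 17, 0]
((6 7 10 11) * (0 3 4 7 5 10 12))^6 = (0 3 4 7 12)(5 11)(6 10) = [3, 1, 2, 4, 7, 11, 10, 12, 8, 9, 6, 5, 0]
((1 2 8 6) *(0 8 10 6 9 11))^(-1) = (0 11 9 8)(1 6 10 2) = [11, 6, 1, 3, 4, 5, 10, 7, 0, 8, 2, 9]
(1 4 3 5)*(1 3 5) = (1 4 5 3) = [0, 4, 2, 1, 5, 3]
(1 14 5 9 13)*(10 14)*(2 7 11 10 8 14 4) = (1 8 14 5 9 13)(2 7 11 10 4) = [0, 8, 7, 3, 2, 9, 6, 11, 14, 13, 4, 10, 12, 1, 5]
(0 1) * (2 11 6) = (0 1)(2 11 6) = [1, 0, 11, 3, 4, 5, 2, 7, 8, 9, 10, 6]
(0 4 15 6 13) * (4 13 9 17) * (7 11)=(0 13)(4 15 6 9 17)(7 11)=[13, 1, 2, 3, 15, 5, 9, 11, 8, 17, 10, 7, 12, 0, 14, 6, 16, 4]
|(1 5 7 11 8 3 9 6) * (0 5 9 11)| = |(0 5 7)(1 9 6)(3 11 8)| = 3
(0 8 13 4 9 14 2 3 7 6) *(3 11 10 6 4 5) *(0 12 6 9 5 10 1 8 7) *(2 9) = (0 7 4 5 3)(1 8 13 10 2 11)(6 12)(9 14) = [7, 8, 11, 0, 5, 3, 12, 4, 13, 14, 2, 1, 6, 10, 9]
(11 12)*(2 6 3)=(2 6 3)(11 12)=[0, 1, 6, 2, 4, 5, 3, 7, 8, 9, 10, 12, 11]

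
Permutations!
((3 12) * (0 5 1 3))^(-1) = (0 12 3 1 5) = [12, 5, 2, 1, 4, 0, 6, 7, 8, 9, 10, 11, 3]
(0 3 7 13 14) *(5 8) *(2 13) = (0 3 7 2 13 14)(5 8) = [3, 1, 13, 7, 4, 8, 6, 2, 5, 9, 10, 11, 12, 14, 0]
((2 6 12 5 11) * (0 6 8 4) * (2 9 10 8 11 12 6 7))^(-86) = [2, 1, 9, 3, 7, 5, 6, 11, 0, 8, 4, 10, 12] = (12)(0 2 9 8)(4 7 11 10)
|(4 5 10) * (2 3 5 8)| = |(2 3 5 10 4 8)| = 6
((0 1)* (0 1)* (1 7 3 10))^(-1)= (1 10 3 7)= [0, 10, 2, 7, 4, 5, 6, 1, 8, 9, 3]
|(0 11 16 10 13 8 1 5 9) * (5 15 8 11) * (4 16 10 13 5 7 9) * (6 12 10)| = 24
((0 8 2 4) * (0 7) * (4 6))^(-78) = (8) = [0, 1, 2, 3, 4, 5, 6, 7, 8]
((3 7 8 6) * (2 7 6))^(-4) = (2 8 7) = [0, 1, 8, 3, 4, 5, 6, 2, 7]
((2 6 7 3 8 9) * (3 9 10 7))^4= (2 10 6 7 3 9 8)= [0, 1, 10, 9, 4, 5, 7, 3, 2, 8, 6]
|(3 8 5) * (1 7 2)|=3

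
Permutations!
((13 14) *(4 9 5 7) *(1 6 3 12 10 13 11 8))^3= (1 12 14)(3 13 8)(4 7 5 9)(6 10 11)= [0, 12, 2, 13, 7, 9, 10, 5, 3, 4, 11, 6, 14, 8, 1]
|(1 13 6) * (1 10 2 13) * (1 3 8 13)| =7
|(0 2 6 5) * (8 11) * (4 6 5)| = |(0 2 5)(4 6)(8 11)| = 6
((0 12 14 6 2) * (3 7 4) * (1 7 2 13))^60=(14)=[0, 1, 2, 3, 4, 5, 6, 7, 8, 9, 10, 11, 12, 13, 14]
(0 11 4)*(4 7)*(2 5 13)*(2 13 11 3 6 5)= (13)(0 3 6 5 11 7 4)= [3, 1, 2, 6, 0, 11, 5, 4, 8, 9, 10, 7, 12, 13]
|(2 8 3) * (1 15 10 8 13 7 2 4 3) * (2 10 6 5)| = |(1 15 6 5 2 13 7 10 8)(3 4)| = 18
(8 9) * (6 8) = (6 8 9) = [0, 1, 2, 3, 4, 5, 8, 7, 9, 6]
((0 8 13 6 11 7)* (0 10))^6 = (0 10 7 11 6 13 8) = [10, 1, 2, 3, 4, 5, 13, 11, 0, 9, 7, 6, 12, 8]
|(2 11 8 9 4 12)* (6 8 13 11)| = 6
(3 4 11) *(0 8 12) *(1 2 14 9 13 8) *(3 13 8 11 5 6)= [1, 2, 14, 4, 5, 6, 3, 7, 12, 8, 10, 13, 0, 11, 9]= (0 1 2 14 9 8 12)(3 4 5 6)(11 13)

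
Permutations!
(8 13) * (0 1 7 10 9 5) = [1, 7, 2, 3, 4, 0, 6, 10, 13, 5, 9, 11, 12, 8] = (0 1 7 10 9 5)(8 13)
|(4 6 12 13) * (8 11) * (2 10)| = |(2 10)(4 6 12 13)(8 11)| = 4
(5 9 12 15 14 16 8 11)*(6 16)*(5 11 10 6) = (5 9 12 15 14)(6 16 8 10) = [0, 1, 2, 3, 4, 9, 16, 7, 10, 12, 6, 11, 15, 13, 5, 14, 8]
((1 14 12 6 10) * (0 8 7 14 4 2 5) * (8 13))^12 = (14) = [0, 1, 2, 3, 4, 5, 6, 7, 8, 9, 10, 11, 12, 13, 14]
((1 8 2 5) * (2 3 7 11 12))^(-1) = (1 5 2 12 11 7 3 8) = [0, 5, 12, 8, 4, 2, 6, 3, 1, 9, 10, 7, 11]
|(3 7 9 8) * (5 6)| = |(3 7 9 8)(5 6)| = 4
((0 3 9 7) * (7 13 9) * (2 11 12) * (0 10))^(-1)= (0 10 7 3)(2 12 11)(9 13)= [10, 1, 12, 0, 4, 5, 6, 3, 8, 13, 7, 2, 11, 9]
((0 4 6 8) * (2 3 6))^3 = (0 3)(2 8)(4 6) = [3, 1, 8, 0, 6, 5, 4, 7, 2]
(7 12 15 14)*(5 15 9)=(5 15 14 7 12 9)=[0, 1, 2, 3, 4, 15, 6, 12, 8, 5, 10, 11, 9, 13, 7, 14]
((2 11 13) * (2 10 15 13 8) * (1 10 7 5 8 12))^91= (1 10 15 13 7 5 8 2 11 12)= [0, 10, 11, 3, 4, 8, 6, 5, 2, 9, 15, 12, 1, 7, 14, 13]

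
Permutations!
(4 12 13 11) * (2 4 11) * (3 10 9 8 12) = [0, 1, 4, 10, 3, 5, 6, 7, 12, 8, 9, 11, 13, 2] = (2 4 3 10 9 8 12 13)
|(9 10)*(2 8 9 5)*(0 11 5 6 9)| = |(0 11 5 2 8)(6 9 10)| = 15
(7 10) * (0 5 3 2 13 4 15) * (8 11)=[5, 1, 13, 2, 15, 3, 6, 10, 11, 9, 7, 8, 12, 4, 14, 0]=(0 5 3 2 13 4 15)(7 10)(8 11)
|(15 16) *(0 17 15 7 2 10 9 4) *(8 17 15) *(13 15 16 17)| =|(0 16 7 2 10 9 4)(8 13 15 17)| =28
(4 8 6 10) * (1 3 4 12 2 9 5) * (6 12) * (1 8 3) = (2 9 5 8 12)(3 4)(6 10) = [0, 1, 9, 4, 3, 8, 10, 7, 12, 5, 6, 11, 2]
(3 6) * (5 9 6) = (3 5 9 6) = [0, 1, 2, 5, 4, 9, 3, 7, 8, 6]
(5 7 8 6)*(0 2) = (0 2)(5 7 8 6) = [2, 1, 0, 3, 4, 7, 5, 8, 6]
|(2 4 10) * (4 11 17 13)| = |(2 11 17 13 4 10)| = 6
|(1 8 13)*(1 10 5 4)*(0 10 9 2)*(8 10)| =|(0 8 13 9 2)(1 10 5 4)| =20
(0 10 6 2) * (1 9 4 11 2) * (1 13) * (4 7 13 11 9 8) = (0 10 6 11 2)(1 8 4 9 7 13) = [10, 8, 0, 3, 9, 5, 11, 13, 4, 7, 6, 2, 12, 1]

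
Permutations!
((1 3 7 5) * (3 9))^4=(1 5 7 3 9)=[0, 5, 2, 9, 4, 7, 6, 3, 8, 1]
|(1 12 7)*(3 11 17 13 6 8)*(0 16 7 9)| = |(0 16 7 1 12 9)(3 11 17 13 6 8)| = 6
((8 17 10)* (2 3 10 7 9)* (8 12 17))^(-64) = (2 9 7 17 12 10 3) = [0, 1, 9, 2, 4, 5, 6, 17, 8, 7, 3, 11, 10, 13, 14, 15, 16, 12]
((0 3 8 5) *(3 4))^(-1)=[5, 1, 2, 4, 0, 8, 6, 7, 3]=(0 5 8 3 4)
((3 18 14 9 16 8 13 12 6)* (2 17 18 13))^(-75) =[0, 1, 18, 13, 4, 5, 3, 7, 17, 8, 10, 11, 6, 12, 16, 15, 2, 14, 9] =(2 18 9 8 17 14 16)(3 13 12 6)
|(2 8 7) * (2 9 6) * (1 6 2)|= 4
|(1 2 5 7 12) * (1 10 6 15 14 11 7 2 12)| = 8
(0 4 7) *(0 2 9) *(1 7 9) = (0 4 9)(1 7 2) = [4, 7, 1, 3, 9, 5, 6, 2, 8, 0]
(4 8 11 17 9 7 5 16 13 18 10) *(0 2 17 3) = (0 2 17 9 7 5 16 13 18 10 4 8 11 3) = [2, 1, 17, 0, 8, 16, 6, 5, 11, 7, 4, 3, 12, 18, 14, 15, 13, 9, 10]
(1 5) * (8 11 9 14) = (1 5)(8 11 9 14) = [0, 5, 2, 3, 4, 1, 6, 7, 11, 14, 10, 9, 12, 13, 8]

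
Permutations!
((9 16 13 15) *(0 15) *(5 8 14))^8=(0 16 15 13 9)(5 14 8)=[16, 1, 2, 3, 4, 14, 6, 7, 5, 0, 10, 11, 12, 9, 8, 13, 15]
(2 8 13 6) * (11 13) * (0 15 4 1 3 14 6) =(0 15 4 1 3 14 6 2 8 11 13) =[15, 3, 8, 14, 1, 5, 2, 7, 11, 9, 10, 13, 12, 0, 6, 4]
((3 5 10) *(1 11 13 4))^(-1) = [0, 4, 2, 10, 13, 3, 6, 7, 8, 9, 5, 1, 12, 11] = (1 4 13 11)(3 10 5)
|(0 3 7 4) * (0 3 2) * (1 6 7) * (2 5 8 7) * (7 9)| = |(0 5 8 9 7 4 3 1 6 2)| = 10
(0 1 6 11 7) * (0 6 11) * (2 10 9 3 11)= (0 1 2 10 9 3 11 7 6)= [1, 2, 10, 11, 4, 5, 0, 6, 8, 3, 9, 7]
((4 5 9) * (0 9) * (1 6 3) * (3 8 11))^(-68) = [0, 8, 2, 6, 4, 5, 11, 7, 3, 9, 10, 1] = (1 8 3 6 11)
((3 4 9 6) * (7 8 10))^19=[0, 1, 2, 6, 3, 5, 9, 8, 10, 4, 7]=(3 6 9 4)(7 8 10)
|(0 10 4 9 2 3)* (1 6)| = 6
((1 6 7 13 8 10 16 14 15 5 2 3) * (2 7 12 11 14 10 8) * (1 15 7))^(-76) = [0, 6, 3, 15, 4, 1, 12, 13, 8, 9, 10, 14, 11, 2, 7, 5, 16] = (16)(1 6 12 11 14 7 13 2 3 15 5)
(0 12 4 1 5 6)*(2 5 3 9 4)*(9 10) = (0 12 2 5 6)(1 3 10 9 4) = [12, 3, 5, 10, 1, 6, 0, 7, 8, 4, 9, 11, 2]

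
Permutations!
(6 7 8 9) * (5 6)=(5 6 7 8 9)=[0, 1, 2, 3, 4, 6, 7, 8, 9, 5]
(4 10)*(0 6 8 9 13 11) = (0 6 8 9 13 11)(4 10) = [6, 1, 2, 3, 10, 5, 8, 7, 9, 13, 4, 0, 12, 11]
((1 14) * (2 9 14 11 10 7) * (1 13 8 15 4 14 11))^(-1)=(2 7 10 11 9)(4 15 8 13 14)=[0, 1, 7, 3, 15, 5, 6, 10, 13, 2, 11, 9, 12, 14, 4, 8]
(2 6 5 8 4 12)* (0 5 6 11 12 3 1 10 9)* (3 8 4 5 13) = (0 13 3 1 10 9)(2 11 12)(4 8 5) = [13, 10, 11, 1, 8, 4, 6, 7, 5, 0, 9, 12, 2, 3]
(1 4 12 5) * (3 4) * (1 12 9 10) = (1 3 4 9 10)(5 12) = [0, 3, 2, 4, 9, 12, 6, 7, 8, 10, 1, 11, 5]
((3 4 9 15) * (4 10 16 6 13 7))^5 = (3 7 10 4 16 9 6 15 13) = [0, 1, 2, 7, 16, 5, 15, 10, 8, 6, 4, 11, 12, 3, 14, 13, 9]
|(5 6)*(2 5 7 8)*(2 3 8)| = |(2 5 6 7)(3 8)| = 4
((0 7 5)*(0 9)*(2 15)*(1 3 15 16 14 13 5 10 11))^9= (0 14 3 7 13 15 10 5 2 11 9 16 1)= [14, 0, 11, 7, 4, 2, 6, 13, 8, 16, 5, 9, 12, 15, 3, 10, 1]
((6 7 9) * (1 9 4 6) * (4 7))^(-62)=(9)=[0, 1, 2, 3, 4, 5, 6, 7, 8, 9]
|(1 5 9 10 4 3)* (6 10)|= |(1 5 9 6 10 4 3)|= 7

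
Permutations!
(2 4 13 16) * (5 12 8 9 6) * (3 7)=(2 4 13 16)(3 7)(5 12 8 9 6)=[0, 1, 4, 7, 13, 12, 5, 3, 9, 6, 10, 11, 8, 16, 14, 15, 2]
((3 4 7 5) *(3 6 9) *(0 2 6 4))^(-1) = (0 3 9 6 2)(4 5 7) = [3, 1, 0, 9, 5, 7, 2, 4, 8, 6]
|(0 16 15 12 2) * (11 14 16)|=|(0 11 14 16 15 12 2)|=7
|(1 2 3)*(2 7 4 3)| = 4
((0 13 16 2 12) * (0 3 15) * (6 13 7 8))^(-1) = (0 15 3 12 2 16 13 6 8 7) = [15, 1, 16, 12, 4, 5, 8, 0, 7, 9, 10, 11, 2, 6, 14, 3, 13]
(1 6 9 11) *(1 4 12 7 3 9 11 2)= (1 6 11 4 12 7 3 9 2)= [0, 6, 1, 9, 12, 5, 11, 3, 8, 2, 10, 4, 7]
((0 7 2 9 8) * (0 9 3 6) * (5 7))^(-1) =(0 6 3 2 7 5)(8 9) =[6, 1, 7, 2, 4, 0, 3, 5, 9, 8]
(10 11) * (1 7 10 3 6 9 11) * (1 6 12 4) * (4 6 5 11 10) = (1 7 4)(3 12 6 9 10 5 11) = [0, 7, 2, 12, 1, 11, 9, 4, 8, 10, 5, 3, 6]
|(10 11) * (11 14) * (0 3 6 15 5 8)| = 6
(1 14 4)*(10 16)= [0, 14, 2, 3, 1, 5, 6, 7, 8, 9, 16, 11, 12, 13, 4, 15, 10]= (1 14 4)(10 16)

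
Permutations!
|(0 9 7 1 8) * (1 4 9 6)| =|(0 6 1 8)(4 9 7)| =12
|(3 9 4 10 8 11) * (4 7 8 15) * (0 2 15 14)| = |(0 2 15 4 10 14)(3 9 7 8 11)| = 30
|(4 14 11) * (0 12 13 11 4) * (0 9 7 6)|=14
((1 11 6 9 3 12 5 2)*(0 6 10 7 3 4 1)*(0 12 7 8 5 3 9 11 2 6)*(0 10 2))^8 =(0 3 5 4 2 10 7 6 1 12 8 9 11) =[3, 12, 10, 5, 2, 4, 1, 6, 9, 11, 7, 0, 8]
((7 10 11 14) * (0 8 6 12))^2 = (0 6)(7 11)(8 12)(10 14) = [6, 1, 2, 3, 4, 5, 0, 11, 12, 9, 14, 7, 8, 13, 10]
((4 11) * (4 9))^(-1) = (4 9 11) = [0, 1, 2, 3, 9, 5, 6, 7, 8, 11, 10, 4]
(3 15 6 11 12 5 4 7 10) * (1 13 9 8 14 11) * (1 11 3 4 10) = (1 13 9 8 14 3 15 6 11 12 5 10 4 7) = [0, 13, 2, 15, 7, 10, 11, 1, 14, 8, 4, 12, 5, 9, 3, 6]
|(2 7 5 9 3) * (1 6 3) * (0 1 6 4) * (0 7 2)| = |(0 1 4 7 5 9 6 3)| = 8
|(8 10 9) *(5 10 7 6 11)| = 7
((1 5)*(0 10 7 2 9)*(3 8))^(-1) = (0 9 2 7 10)(1 5)(3 8) = [9, 5, 7, 8, 4, 1, 6, 10, 3, 2, 0]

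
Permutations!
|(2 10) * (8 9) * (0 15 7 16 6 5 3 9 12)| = 10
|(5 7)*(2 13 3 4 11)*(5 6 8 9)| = 5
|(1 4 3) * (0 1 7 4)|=6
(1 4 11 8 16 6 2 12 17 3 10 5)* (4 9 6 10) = (1 9 6 2 12 17 3 4 11 8 16 10 5) = [0, 9, 12, 4, 11, 1, 2, 7, 16, 6, 5, 8, 17, 13, 14, 15, 10, 3]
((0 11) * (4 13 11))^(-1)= (0 11 13 4)= [11, 1, 2, 3, 0, 5, 6, 7, 8, 9, 10, 13, 12, 4]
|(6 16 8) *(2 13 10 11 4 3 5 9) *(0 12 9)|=|(0 12 9 2 13 10 11 4 3 5)(6 16 8)|=30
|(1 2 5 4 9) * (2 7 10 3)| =|(1 7 10 3 2 5 4 9)| =8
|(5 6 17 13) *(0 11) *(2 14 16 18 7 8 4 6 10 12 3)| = 14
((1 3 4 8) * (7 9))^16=(9)=[0, 1, 2, 3, 4, 5, 6, 7, 8, 9]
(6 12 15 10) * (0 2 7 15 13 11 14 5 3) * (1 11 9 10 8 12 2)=(0 1 11 14 5 3)(2 7 15 8 12 13 9 10 6)=[1, 11, 7, 0, 4, 3, 2, 15, 12, 10, 6, 14, 13, 9, 5, 8]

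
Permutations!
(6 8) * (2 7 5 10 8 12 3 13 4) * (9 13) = (2 7 5 10 8 6 12 3 9 13 4) = [0, 1, 7, 9, 2, 10, 12, 5, 6, 13, 8, 11, 3, 4]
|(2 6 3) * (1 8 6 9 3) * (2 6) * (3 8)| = 3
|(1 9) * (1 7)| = |(1 9 7)| = 3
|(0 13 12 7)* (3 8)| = |(0 13 12 7)(3 8)| = 4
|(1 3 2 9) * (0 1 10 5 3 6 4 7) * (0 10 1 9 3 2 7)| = |(0 9 1 6 4)(2 3 7 10 5)| = 5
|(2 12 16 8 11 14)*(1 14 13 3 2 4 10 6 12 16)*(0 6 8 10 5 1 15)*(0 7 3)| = 12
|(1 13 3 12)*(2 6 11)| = |(1 13 3 12)(2 6 11)| = 12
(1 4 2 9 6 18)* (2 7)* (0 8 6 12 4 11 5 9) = (0 8 6 18 1 11 5 9 12 4 7 2) = [8, 11, 0, 3, 7, 9, 18, 2, 6, 12, 10, 5, 4, 13, 14, 15, 16, 17, 1]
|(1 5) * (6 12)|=|(1 5)(6 12)|=2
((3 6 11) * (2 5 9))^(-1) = [0, 1, 9, 11, 4, 2, 3, 7, 8, 5, 10, 6] = (2 9 5)(3 11 6)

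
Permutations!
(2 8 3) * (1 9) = (1 9)(2 8 3) = [0, 9, 8, 2, 4, 5, 6, 7, 3, 1]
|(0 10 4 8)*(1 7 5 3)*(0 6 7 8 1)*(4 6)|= |(0 10 6 7 5 3)(1 8 4)|= 6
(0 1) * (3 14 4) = (0 1)(3 14 4) = [1, 0, 2, 14, 3, 5, 6, 7, 8, 9, 10, 11, 12, 13, 4]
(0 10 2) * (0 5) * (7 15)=[10, 1, 5, 3, 4, 0, 6, 15, 8, 9, 2, 11, 12, 13, 14, 7]=(0 10 2 5)(7 15)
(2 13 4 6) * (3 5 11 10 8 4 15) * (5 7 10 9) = (2 13 15 3 7 10 8 4 6)(5 11 9) = [0, 1, 13, 7, 6, 11, 2, 10, 4, 5, 8, 9, 12, 15, 14, 3]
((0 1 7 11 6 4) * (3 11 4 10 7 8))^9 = (11) = [0, 1, 2, 3, 4, 5, 6, 7, 8, 9, 10, 11]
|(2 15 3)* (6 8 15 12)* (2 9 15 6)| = |(2 12)(3 9 15)(6 8)| = 6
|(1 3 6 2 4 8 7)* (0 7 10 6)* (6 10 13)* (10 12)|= 20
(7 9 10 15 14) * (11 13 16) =[0, 1, 2, 3, 4, 5, 6, 9, 8, 10, 15, 13, 12, 16, 7, 14, 11] =(7 9 10 15 14)(11 13 16)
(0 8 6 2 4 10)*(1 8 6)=(0 6 2 4 10)(1 8)=[6, 8, 4, 3, 10, 5, 2, 7, 1, 9, 0]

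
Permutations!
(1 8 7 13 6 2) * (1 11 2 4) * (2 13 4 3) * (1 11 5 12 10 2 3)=(1 8 7 4 11 13 6)(2 5 12 10)=[0, 8, 5, 3, 11, 12, 1, 4, 7, 9, 2, 13, 10, 6]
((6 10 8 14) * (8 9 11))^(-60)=(14)=[0, 1, 2, 3, 4, 5, 6, 7, 8, 9, 10, 11, 12, 13, 14]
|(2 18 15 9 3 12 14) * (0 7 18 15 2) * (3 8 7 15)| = |(0 15 9 8 7 18 2 3 12 14)| = 10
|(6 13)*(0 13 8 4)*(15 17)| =|(0 13 6 8 4)(15 17)| =10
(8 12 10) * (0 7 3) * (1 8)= [7, 8, 2, 0, 4, 5, 6, 3, 12, 9, 1, 11, 10]= (0 7 3)(1 8 12 10)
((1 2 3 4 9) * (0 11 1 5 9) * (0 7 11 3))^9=(0 4 11 2 3 7 1)(5 9)=[4, 0, 3, 7, 11, 9, 6, 1, 8, 5, 10, 2]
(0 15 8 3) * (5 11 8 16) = (0 15 16 5 11 8 3) = [15, 1, 2, 0, 4, 11, 6, 7, 3, 9, 10, 8, 12, 13, 14, 16, 5]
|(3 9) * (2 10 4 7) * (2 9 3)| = |(2 10 4 7 9)| = 5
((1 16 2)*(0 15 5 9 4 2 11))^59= (0 2 15 1 5 16 9 11 4)= [2, 5, 15, 3, 0, 16, 6, 7, 8, 11, 10, 4, 12, 13, 14, 1, 9]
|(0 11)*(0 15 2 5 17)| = |(0 11 15 2 5 17)| = 6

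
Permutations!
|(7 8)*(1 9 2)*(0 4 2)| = |(0 4 2 1 9)(7 8)| = 10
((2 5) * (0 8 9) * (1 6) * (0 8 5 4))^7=(0 4 2 5)(1 6)(8 9)=[4, 6, 5, 3, 2, 0, 1, 7, 9, 8]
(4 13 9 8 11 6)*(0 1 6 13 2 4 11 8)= [1, 6, 4, 3, 2, 5, 11, 7, 8, 0, 10, 13, 12, 9]= (0 1 6 11 13 9)(2 4)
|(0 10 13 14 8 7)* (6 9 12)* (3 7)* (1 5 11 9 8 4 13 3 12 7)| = |(0 10 3 1 5 11 9 7)(4 13 14)(6 8 12)| = 24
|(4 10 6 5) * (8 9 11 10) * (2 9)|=8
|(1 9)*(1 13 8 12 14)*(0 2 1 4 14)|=14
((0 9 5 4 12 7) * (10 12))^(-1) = [7, 1, 2, 3, 5, 9, 6, 12, 8, 0, 4, 11, 10] = (0 7 12 10 4 5 9)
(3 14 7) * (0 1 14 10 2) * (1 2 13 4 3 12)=(0 2)(1 14 7 12)(3 10 13 4)=[2, 14, 0, 10, 3, 5, 6, 12, 8, 9, 13, 11, 1, 4, 7]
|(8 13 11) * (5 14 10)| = |(5 14 10)(8 13 11)| = 3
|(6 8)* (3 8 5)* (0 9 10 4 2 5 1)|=|(0 9 10 4 2 5 3 8 6 1)|=10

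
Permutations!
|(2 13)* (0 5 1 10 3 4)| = 6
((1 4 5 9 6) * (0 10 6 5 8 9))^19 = (0 1 9 10 4 5 6 8) = [1, 9, 2, 3, 5, 6, 8, 7, 0, 10, 4]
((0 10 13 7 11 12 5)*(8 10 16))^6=[11, 1, 2, 3, 4, 7, 6, 8, 5, 9, 0, 10, 13, 16, 14, 15, 12]=(0 11 10)(5 7 8)(12 13 16)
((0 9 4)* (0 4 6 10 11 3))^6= (11)= [0, 1, 2, 3, 4, 5, 6, 7, 8, 9, 10, 11]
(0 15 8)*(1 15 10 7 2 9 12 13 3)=(0 10 7 2 9 12 13 3 1 15 8)=[10, 15, 9, 1, 4, 5, 6, 2, 0, 12, 7, 11, 13, 3, 14, 8]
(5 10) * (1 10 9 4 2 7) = [0, 10, 7, 3, 2, 9, 6, 1, 8, 4, 5] = (1 10 5 9 4 2 7)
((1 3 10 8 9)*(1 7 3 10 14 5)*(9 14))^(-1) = (1 5 14 8 10)(3 7 9) = [0, 5, 2, 7, 4, 14, 6, 9, 10, 3, 1, 11, 12, 13, 8]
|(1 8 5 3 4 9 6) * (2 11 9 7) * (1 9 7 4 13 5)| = 6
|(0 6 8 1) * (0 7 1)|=|(0 6 8)(1 7)|=6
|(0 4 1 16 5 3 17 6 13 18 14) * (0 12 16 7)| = 36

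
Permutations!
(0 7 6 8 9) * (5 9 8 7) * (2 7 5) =[2, 1, 7, 3, 4, 9, 5, 6, 8, 0] =(0 2 7 6 5 9)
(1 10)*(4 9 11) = (1 10)(4 9 11) = [0, 10, 2, 3, 9, 5, 6, 7, 8, 11, 1, 4]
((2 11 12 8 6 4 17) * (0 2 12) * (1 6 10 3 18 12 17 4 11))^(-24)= (0 2 1 6 11)(3 18 12 8 10)= [2, 6, 1, 18, 4, 5, 11, 7, 10, 9, 3, 0, 8, 13, 14, 15, 16, 17, 12]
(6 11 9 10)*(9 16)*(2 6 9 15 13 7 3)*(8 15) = (2 6 11 16 8 15 13 7 3)(9 10) = [0, 1, 6, 2, 4, 5, 11, 3, 15, 10, 9, 16, 12, 7, 14, 13, 8]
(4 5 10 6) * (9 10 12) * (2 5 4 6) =(2 5 12 9 10) =[0, 1, 5, 3, 4, 12, 6, 7, 8, 10, 2, 11, 9]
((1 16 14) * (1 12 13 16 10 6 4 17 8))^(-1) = [0, 8, 2, 3, 6, 5, 10, 7, 17, 9, 1, 11, 14, 12, 16, 15, 13, 4] = (1 8 17 4 6 10)(12 14 16 13)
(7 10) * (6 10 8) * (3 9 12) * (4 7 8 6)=[0, 1, 2, 9, 7, 5, 10, 6, 4, 12, 8, 11, 3]=(3 9 12)(4 7 6 10 8)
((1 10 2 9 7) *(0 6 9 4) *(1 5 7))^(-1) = (0 4 2 10 1 9 6)(5 7) = [4, 9, 10, 3, 2, 7, 0, 5, 8, 6, 1]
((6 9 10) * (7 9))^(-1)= [0, 1, 2, 3, 4, 5, 10, 6, 8, 7, 9]= (6 10 9 7)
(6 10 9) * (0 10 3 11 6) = (0 10 9)(3 11 6) = [10, 1, 2, 11, 4, 5, 3, 7, 8, 0, 9, 6]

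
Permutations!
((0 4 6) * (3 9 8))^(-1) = (0 6 4)(3 8 9) = [6, 1, 2, 8, 0, 5, 4, 7, 9, 3]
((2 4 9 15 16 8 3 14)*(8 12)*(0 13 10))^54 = [0, 1, 2, 3, 4, 5, 6, 7, 8, 9, 10, 11, 12, 13, 14, 15, 16] = (16)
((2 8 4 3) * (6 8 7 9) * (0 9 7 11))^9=[9, 1, 11, 2, 3, 5, 8, 7, 4, 6, 10, 0]=(0 9 6 8 4 3 2 11)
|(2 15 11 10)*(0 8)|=|(0 8)(2 15 11 10)|=4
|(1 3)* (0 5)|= 2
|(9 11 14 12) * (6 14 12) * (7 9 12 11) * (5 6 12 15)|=10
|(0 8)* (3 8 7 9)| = 5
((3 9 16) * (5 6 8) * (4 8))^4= (3 9 16)= [0, 1, 2, 9, 4, 5, 6, 7, 8, 16, 10, 11, 12, 13, 14, 15, 3]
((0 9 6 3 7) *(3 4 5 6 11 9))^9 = (9 11) = [0, 1, 2, 3, 4, 5, 6, 7, 8, 11, 10, 9]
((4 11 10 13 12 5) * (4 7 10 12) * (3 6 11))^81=(13)=[0, 1, 2, 3, 4, 5, 6, 7, 8, 9, 10, 11, 12, 13]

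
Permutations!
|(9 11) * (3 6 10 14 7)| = |(3 6 10 14 7)(9 11)| = 10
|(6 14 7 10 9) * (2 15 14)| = 7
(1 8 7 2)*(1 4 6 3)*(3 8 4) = [0, 4, 3, 1, 6, 5, 8, 2, 7] = (1 4 6 8 7 2 3)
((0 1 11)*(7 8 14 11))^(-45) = (0 8)(1 14)(7 11) = [8, 14, 2, 3, 4, 5, 6, 11, 0, 9, 10, 7, 12, 13, 1]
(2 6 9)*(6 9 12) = (2 9)(6 12) = [0, 1, 9, 3, 4, 5, 12, 7, 8, 2, 10, 11, 6]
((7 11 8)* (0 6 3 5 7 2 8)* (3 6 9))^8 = (0 3 7)(5 11 9) = [3, 1, 2, 7, 4, 11, 6, 0, 8, 5, 10, 9]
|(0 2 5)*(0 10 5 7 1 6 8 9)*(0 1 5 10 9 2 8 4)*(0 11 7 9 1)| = 12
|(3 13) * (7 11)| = 2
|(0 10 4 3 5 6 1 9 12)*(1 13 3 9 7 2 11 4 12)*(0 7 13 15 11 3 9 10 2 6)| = 84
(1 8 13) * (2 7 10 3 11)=[0, 8, 7, 11, 4, 5, 6, 10, 13, 9, 3, 2, 12, 1]=(1 8 13)(2 7 10 3 11)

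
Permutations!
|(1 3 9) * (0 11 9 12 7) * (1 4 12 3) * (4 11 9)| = 6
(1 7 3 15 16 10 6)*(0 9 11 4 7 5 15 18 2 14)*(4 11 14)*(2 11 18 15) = (0 9 14)(1 5 2 4 7 3 15 16 10 6)(11 18) = [9, 5, 4, 15, 7, 2, 1, 3, 8, 14, 6, 18, 12, 13, 0, 16, 10, 17, 11]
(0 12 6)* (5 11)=(0 12 6)(5 11)=[12, 1, 2, 3, 4, 11, 0, 7, 8, 9, 10, 5, 6]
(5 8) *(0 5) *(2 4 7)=(0 5 8)(2 4 7)=[5, 1, 4, 3, 7, 8, 6, 2, 0]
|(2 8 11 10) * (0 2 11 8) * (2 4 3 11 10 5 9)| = |(0 4 3 11 5 9 2)| = 7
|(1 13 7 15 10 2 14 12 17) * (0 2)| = 10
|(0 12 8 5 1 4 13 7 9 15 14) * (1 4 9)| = 11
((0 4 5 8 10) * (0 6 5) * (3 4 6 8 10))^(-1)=(0 4 3 8 10 5 6)=[4, 1, 2, 8, 3, 6, 0, 7, 10, 9, 5]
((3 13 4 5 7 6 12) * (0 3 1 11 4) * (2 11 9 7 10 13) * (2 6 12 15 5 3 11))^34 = [10, 7, 2, 11, 0, 6, 4, 1, 8, 12, 15, 13, 9, 5, 14, 3] = (0 10 15 3 11 13 5 6 4)(1 7)(9 12)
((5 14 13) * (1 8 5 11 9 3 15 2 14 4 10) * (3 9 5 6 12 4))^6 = (2 15 3 5 11 13 14) = [0, 1, 15, 5, 4, 11, 6, 7, 8, 9, 10, 13, 12, 14, 2, 3]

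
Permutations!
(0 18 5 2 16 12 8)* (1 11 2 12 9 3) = [18, 11, 16, 1, 4, 12, 6, 7, 0, 3, 10, 2, 8, 13, 14, 15, 9, 17, 5] = (0 18 5 12 8)(1 11 2 16 9 3)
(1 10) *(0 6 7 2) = (0 6 7 2)(1 10) = [6, 10, 0, 3, 4, 5, 7, 2, 8, 9, 1]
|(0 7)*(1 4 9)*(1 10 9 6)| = |(0 7)(1 4 6)(9 10)| = 6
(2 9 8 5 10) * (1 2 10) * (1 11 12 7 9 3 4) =(1 2 3 4)(5 11 12 7 9 8) =[0, 2, 3, 4, 1, 11, 6, 9, 5, 8, 10, 12, 7]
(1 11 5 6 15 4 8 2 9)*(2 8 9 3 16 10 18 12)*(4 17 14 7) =[0, 11, 3, 16, 9, 6, 15, 4, 8, 1, 18, 5, 2, 13, 7, 17, 10, 14, 12] =(1 11 5 6 15 17 14 7 4 9)(2 3 16 10 18 12)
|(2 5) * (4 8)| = 2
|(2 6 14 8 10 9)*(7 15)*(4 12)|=|(2 6 14 8 10 9)(4 12)(7 15)|=6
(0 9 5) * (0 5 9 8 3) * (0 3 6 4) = (9)(0 8 6 4) = [8, 1, 2, 3, 0, 5, 4, 7, 6, 9]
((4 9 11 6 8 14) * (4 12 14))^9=[0, 1, 2, 3, 8, 5, 11, 7, 6, 4, 10, 9, 14, 13, 12]=(4 8 6 11 9)(12 14)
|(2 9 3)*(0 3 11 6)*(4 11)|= 7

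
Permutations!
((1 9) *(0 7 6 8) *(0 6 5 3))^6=(9)(0 5)(3 7)=[5, 1, 2, 7, 4, 0, 6, 3, 8, 9]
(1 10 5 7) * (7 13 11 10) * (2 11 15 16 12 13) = [0, 7, 11, 3, 4, 2, 6, 1, 8, 9, 5, 10, 13, 15, 14, 16, 12] = (1 7)(2 11 10 5)(12 13 15 16)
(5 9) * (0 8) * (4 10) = [8, 1, 2, 3, 10, 9, 6, 7, 0, 5, 4] = (0 8)(4 10)(5 9)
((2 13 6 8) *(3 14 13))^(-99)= (2 13)(3 6)(8 14)= [0, 1, 13, 6, 4, 5, 3, 7, 14, 9, 10, 11, 12, 2, 8]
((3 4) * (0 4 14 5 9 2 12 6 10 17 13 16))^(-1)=[16, 1, 9, 4, 0, 14, 12, 7, 8, 5, 6, 11, 2, 17, 3, 15, 13, 10]=(0 16 13 17 10 6 12 2 9 5 14 3 4)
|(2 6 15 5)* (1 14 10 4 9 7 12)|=28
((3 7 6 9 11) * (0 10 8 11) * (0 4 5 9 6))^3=[11, 1, 2, 10, 4, 5, 6, 8, 7, 9, 3, 0]=(0 11)(3 10)(7 8)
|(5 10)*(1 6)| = |(1 6)(5 10)| = 2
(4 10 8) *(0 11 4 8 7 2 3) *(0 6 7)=(0 11 4 10)(2 3 6 7)=[11, 1, 3, 6, 10, 5, 7, 2, 8, 9, 0, 4]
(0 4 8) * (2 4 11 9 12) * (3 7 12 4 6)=(0 11 9 4 8)(2 6 3 7 12)=[11, 1, 6, 7, 8, 5, 3, 12, 0, 4, 10, 9, 2]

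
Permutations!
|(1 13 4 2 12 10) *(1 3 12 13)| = 3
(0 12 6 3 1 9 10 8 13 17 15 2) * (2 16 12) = (0 2)(1 9 10 8 13 17 15 16 12 6 3) = [2, 9, 0, 1, 4, 5, 3, 7, 13, 10, 8, 11, 6, 17, 14, 16, 12, 15]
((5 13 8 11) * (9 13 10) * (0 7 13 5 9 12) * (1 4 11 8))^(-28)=(0 13 4 9 10)(1 11 5 12 7)=[13, 11, 2, 3, 9, 12, 6, 1, 8, 10, 0, 5, 7, 4]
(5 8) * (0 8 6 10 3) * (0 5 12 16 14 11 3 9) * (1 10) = (0 8 12 16 14 11 3 5 6 1 10 9) = [8, 10, 2, 5, 4, 6, 1, 7, 12, 0, 9, 3, 16, 13, 11, 15, 14]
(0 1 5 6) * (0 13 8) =(0 1 5 6 13 8) =[1, 5, 2, 3, 4, 6, 13, 7, 0, 9, 10, 11, 12, 8]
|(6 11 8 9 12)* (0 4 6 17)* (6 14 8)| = 14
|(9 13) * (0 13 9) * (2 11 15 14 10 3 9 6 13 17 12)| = |(0 17 12 2 11 15 14 10 3 9 6 13)| = 12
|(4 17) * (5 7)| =|(4 17)(5 7)| =2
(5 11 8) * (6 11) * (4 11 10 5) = (4 11 8)(5 6 10) = [0, 1, 2, 3, 11, 6, 10, 7, 4, 9, 5, 8]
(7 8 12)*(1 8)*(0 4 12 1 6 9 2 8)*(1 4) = (0 1)(2 8 4 12 7 6 9) = [1, 0, 8, 3, 12, 5, 9, 6, 4, 2, 10, 11, 7]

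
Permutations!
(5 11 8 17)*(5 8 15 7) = (5 11 15 7)(8 17) = [0, 1, 2, 3, 4, 11, 6, 5, 17, 9, 10, 15, 12, 13, 14, 7, 16, 8]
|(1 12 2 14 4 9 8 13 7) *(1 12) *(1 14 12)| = 14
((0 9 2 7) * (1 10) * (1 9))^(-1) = (0 7 2 9 10 1) = [7, 0, 9, 3, 4, 5, 6, 2, 8, 10, 1]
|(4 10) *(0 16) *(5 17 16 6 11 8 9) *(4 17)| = |(0 6 11 8 9 5 4 10 17 16)| = 10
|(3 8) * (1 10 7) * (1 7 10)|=|(10)(3 8)|=2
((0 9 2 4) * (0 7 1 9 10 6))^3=(10)(1 4 9 7 2)=[0, 4, 1, 3, 9, 5, 6, 2, 8, 7, 10]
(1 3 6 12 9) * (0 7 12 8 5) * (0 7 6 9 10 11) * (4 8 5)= [6, 3, 2, 9, 8, 7, 5, 12, 4, 1, 11, 0, 10]= (0 6 5 7 12 10 11)(1 3 9)(4 8)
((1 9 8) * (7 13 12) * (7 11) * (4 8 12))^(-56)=(13)=[0, 1, 2, 3, 4, 5, 6, 7, 8, 9, 10, 11, 12, 13]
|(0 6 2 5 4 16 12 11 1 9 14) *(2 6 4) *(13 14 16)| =|(0 4 13 14)(1 9 16 12 11)(2 5)| =20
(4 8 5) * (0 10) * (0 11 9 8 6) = (0 10 11 9 8 5 4 6) = [10, 1, 2, 3, 6, 4, 0, 7, 5, 8, 11, 9]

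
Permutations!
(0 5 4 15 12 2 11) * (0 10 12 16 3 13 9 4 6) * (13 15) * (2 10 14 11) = (0 5 6)(3 15 16)(4 13 9)(10 12)(11 14) = [5, 1, 2, 15, 13, 6, 0, 7, 8, 4, 12, 14, 10, 9, 11, 16, 3]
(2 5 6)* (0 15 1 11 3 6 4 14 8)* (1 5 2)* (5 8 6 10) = [15, 11, 2, 10, 14, 4, 1, 7, 0, 9, 5, 3, 12, 13, 6, 8] = (0 15 8)(1 11 3 10 5 4 14 6)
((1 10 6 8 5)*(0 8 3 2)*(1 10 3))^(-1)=(0 2 3 1 6 10 5 8)=[2, 6, 3, 1, 4, 8, 10, 7, 0, 9, 5]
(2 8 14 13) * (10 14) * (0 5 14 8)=(0 5 14 13 2)(8 10)=[5, 1, 0, 3, 4, 14, 6, 7, 10, 9, 8, 11, 12, 2, 13]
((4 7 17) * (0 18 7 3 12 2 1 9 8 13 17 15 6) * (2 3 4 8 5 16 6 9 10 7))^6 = (0 15 18 9 2 5 1 16 10 6 7) = [15, 16, 5, 3, 4, 1, 7, 0, 8, 2, 6, 11, 12, 13, 14, 18, 10, 17, 9]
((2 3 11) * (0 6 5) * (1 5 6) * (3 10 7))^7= (0 1 5)(2 7 11 10 3)= [1, 5, 7, 2, 4, 0, 6, 11, 8, 9, 3, 10]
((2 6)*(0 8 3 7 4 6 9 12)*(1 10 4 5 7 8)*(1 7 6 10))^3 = (0 6 12 5 9 7 2)(3 8)(4 10) = [6, 1, 0, 8, 10, 9, 12, 2, 3, 7, 4, 11, 5]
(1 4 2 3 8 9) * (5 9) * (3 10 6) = (1 4 2 10 6 3 8 5 9) = [0, 4, 10, 8, 2, 9, 3, 7, 5, 1, 6]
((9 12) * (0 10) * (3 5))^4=(12)=[0, 1, 2, 3, 4, 5, 6, 7, 8, 9, 10, 11, 12]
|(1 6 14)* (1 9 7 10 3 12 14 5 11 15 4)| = |(1 6 5 11 15 4)(3 12 14 9 7 10)| = 6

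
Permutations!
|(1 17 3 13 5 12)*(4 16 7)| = |(1 17 3 13 5 12)(4 16 7)| = 6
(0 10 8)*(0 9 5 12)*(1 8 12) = (0 10 12)(1 8 9 5) = [10, 8, 2, 3, 4, 1, 6, 7, 9, 5, 12, 11, 0]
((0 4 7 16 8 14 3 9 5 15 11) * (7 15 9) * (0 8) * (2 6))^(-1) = (0 16 7 3 14 8 11 15 4)(2 6)(5 9) = [16, 1, 6, 14, 0, 9, 2, 3, 11, 5, 10, 15, 12, 13, 8, 4, 7]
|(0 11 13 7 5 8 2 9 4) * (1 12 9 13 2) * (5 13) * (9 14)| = 10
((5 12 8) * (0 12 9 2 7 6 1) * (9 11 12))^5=[1, 6, 9, 3, 4, 11, 7, 2, 5, 0, 10, 12, 8]=(0 1 6 7 2 9)(5 11 12 8)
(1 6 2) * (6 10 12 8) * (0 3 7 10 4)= (0 3 7 10 12 8 6 2 1 4)= [3, 4, 1, 7, 0, 5, 2, 10, 6, 9, 12, 11, 8]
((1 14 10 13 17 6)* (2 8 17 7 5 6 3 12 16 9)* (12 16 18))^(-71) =(1 6 5 7 13 10 14)(2 8 17 3 16 9)(12 18) =[0, 6, 8, 16, 4, 7, 5, 13, 17, 2, 14, 11, 18, 10, 1, 15, 9, 3, 12]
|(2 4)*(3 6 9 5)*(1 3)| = |(1 3 6 9 5)(2 4)| = 10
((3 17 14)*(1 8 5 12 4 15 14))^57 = (1 12 14)(3 8 4)(5 15 17) = [0, 12, 2, 8, 3, 15, 6, 7, 4, 9, 10, 11, 14, 13, 1, 17, 16, 5]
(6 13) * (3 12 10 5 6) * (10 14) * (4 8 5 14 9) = (3 12 9 4 8 5 6 13)(10 14) = [0, 1, 2, 12, 8, 6, 13, 7, 5, 4, 14, 11, 9, 3, 10]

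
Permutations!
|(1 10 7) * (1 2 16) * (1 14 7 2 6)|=|(1 10 2 16 14 7 6)|=7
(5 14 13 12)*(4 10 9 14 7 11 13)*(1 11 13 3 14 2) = (1 11 3 14 4 10 9 2)(5 7 13 12) = [0, 11, 1, 14, 10, 7, 6, 13, 8, 2, 9, 3, 5, 12, 4]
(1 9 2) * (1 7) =[0, 9, 7, 3, 4, 5, 6, 1, 8, 2] =(1 9 2 7)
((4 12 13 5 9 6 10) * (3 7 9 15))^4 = (3 10 5 9 12)(4 15 6 13 7) = [0, 1, 2, 10, 15, 9, 13, 4, 8, 12, 5, 11, 3, 7, 14, 6]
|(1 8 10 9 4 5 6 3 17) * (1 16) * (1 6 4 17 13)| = 18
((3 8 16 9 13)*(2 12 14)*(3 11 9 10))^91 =[0, 1, 12, 10, 4, 5, 6, 7, 3, 13, 16, 9, 14, 11, 2, 15, 8] =(2 12 14)(3 10 16 8)(9 13 11)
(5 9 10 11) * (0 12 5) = (0 12 5 9 10 11) = [12, 1, 2, 3, 4, 9, 6, 7, 8, 10, 11, 0, 5]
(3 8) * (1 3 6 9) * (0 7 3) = (0 7 3 8 6 9 1) = [7, 0, 2, 8, 4, 5, 9, 3, 6, 1]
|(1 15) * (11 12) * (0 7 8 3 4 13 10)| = 14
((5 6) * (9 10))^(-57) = (5 6)(9 10) = [0, 1, 2, 3, 4, 6, 5, 7, 8, 10, 9]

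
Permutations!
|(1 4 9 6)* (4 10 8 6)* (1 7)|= |(1 10 8 6 7)(4 9)|= 10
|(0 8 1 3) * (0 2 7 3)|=|(0 8 1)(2 7 3)|=3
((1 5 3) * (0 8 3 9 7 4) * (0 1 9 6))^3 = (0 9 1)(3 4 6)(5 8 7) = [9, 0, 2, 4, 6, 8, 3, 5, 7, 1]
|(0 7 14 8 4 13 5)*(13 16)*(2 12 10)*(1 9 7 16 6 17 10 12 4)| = |(0 16 13 5)(1 9 7 14 8)(2 4 6 17 10)| = 20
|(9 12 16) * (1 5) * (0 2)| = 6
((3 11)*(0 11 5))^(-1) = (0 5 3 11) = [5, 1, 2, 11, 4, 3, 6, 7, 8, 9, 10, 0]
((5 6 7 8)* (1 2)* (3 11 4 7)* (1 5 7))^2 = (1 5 3 4 2 6 11) = [0, 5, 6, 4, 2, 3, 11, 7, 8, 9, 10, 1]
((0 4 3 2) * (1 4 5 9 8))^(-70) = [9, 3, 5, 0, 2, 8, 6, 7, 4, 1] = (0 9 1 3)(2 5 8 4)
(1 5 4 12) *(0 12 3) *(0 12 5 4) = [5, 4, 2, 12, 3, 0, 6, 7, 8, 9, 10, 11, 1] = (0 5)(1 4 3 12)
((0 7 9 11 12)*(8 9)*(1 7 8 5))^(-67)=[11, 5, 2, 3, 4, 7, 6, 1, 12, 0, 10, 8, 9]=(0 11 8 12 9)(1 5 7)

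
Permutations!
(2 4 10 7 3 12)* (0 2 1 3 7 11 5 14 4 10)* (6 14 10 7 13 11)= (0 2 7 13 11 5 10 6 14 4)(1 3 12)= [2, 3, 7, 12, 0, 10, 14, 13, 8, 9, 6, 5, 1, 11, 4]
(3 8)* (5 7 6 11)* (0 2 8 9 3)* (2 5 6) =(0 5 7 2 8)(3 9)(6 11) =[5, 1, 8, 9, 4, 7, 11, 2, 0, 3, 10, 6]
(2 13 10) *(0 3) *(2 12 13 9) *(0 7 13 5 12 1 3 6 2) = [6, 3, 9, 7, 4, 12, 2, 13, 8, 0, 1, 11, 5, 10] = (0 6 2 9)(1 3 7 13 10)(5 12)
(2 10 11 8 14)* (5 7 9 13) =(2 10 11 8 14)(5 7 9 13) =[0, 1, 10, 3, 4, 7, 6, 9, 14, 13, 11, 8, 12, 5, 2]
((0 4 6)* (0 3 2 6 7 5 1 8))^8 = (0 7 1)(2 3 6)(4 5 8) = [7, 0, 3, 6, 5, 8, 2, 1, 4]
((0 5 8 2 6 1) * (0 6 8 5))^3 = (1 6)(2 8) = [0, 6, 8, 3, 4, 5, 1, 7, 2]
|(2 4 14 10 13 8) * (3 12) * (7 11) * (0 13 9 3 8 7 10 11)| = 9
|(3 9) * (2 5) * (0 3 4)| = 4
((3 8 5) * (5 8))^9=(8)(3 5)=[0, 1, 2, 5, 4, 3, 6, 7, 8]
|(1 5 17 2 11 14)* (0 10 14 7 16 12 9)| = 12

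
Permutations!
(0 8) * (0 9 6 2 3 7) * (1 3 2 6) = [8, 3, 2, 7, 4, 5, 6, 0, 9, 1] = (0 8 9 1 3 7)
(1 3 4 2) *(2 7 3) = (1 2)(3 4 7) = [0, 2, 1, 4, 7, 5, 6, 3]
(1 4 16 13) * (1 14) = (1 4 16 13 14) = [0, 4, 2, 3, 16, 5, 6, 7, 8, 9, 10, 11, 12, 14, 1, 15, 13]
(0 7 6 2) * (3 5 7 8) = (0 8 3 5 7 6 2) = [8, 1, 0, 5, 4, 7, 2, 6, 3]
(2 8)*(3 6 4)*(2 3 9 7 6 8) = [0, 1, 2, 8, 9, 5, 4, 6, 3, 7] = (3 8)(4 9 7 6)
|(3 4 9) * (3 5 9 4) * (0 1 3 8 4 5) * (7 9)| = |(0 1 3 8 4 5 7 9)| = 8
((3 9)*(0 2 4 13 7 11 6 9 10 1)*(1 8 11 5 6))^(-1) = (0 1 11 8 10 3 9 6 5 7 13 4 2) = [1, 11, 0, 9, 2, 7, 5, 13, 10, 6, 3, 8, 12, 4]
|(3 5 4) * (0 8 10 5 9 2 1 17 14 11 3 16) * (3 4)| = |(0 8 10 5 3 9 2 1 17 14 11 4 16)| = 13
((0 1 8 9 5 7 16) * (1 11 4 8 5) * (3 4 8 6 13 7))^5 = (0 5 7 9 6 11 3 16 1 13 8 4) = [5, 13, 2, 16, 0, 7, 11, 9, 4, 6, 10, 3, 12, 8, 14, 15, 1]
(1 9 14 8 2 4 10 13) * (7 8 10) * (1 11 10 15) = (1 9 14 15)(2 4 7 8)(10 13 11) = [0, 9, 4, 3, 7, 5, 6, 8, 2, 14, 13, 10, 12, 11, 15, 1]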